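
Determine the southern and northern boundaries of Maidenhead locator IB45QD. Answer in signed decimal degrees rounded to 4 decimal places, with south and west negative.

Field I=8, B=1: +8·20° lon, +1·10° lat → SW at lon -20°, lat -80°.
Square 4, 5: +4·2° lon, +5·1° lat → SW at lon -12°, lat -75°.
Subsquare q=16, d=3: +16·0.0833333° lon, +3·0.0416667° lat → SW at lon -10.6667°, lat -74.875°.
Cell spans 0.0833333° lon × 0.0416667° lat.
south -74.8750, north -74.8333.

-74.8750, -74.8333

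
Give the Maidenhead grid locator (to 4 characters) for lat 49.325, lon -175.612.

Shift to the Maidenhead origin (180°W, 90°S): lon 4.39, lat 139.32.
Field (20°×10°, letters A–R): 4.39/20 → 0 → A, 139.32/10 → 13 → N; chars AN.
Square (2°×1°, digits 0–9): 4.39/2 → 2, 9.32/1 → 9; chars 29.

AN29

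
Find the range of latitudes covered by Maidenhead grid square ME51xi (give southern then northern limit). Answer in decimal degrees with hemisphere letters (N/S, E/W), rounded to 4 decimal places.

48.6667° S, 48.6250° S

Field M=12, E=4: +12·20° lon, +4·10° lat → SW at lon 60°, lat -50°.
Square 5, 1: +5·2° lon, +1·1° lat → SW at lon 70°, lat -49°.
Subsquare x=23, i=8: +23·0.0833333° lon, +8·0.0416667° lat → SW at lon 71.9167°, lat -48.6667°.
Cell spans 0.0833333° lon × 0.0416667° lat.
south 48.6667° S, north 48.6250° S.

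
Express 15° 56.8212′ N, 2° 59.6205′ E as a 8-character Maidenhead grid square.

Add 180° to longitude and 90° to latitude: 182.99367, 105.94702.
Field: lon ⌊182.99367/20⌋ = 9 → J; lat ⌊105.94702/10⌋ = 10 → K.
Square: lon ⌊2.99367/2⌋ = 1; lat ⌊5.94702/1⌋ = 5.
Subsquare: lon ⌊0.99367/0.0833333⌋ = 11 → l; lat ⌊0.94702/0.0416667⌋ = 22 → w.
Extended square: lon ⌊0.07701/0.00833333⌋ = 9; lat ⌊0.03035/0.00416667⌋ = 7.

JK15lw97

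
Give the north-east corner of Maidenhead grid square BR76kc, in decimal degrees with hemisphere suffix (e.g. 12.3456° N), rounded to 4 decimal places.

86.1250° N, 145.0833° W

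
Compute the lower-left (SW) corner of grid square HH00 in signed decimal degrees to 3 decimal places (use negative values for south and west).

Field H=7, H=7: +7·20° lon, +7·10° lat → SW at lon -40°, lat -20°.
Square 0, 0: +0·2° lon, +0·1° lat → SW at lon -40°, lat -20°.
latitude -20.000, longitude -40.000.

-20.000, -40.000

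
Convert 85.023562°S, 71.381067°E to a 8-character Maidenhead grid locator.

MA54qx54

Offset from 180°W / 90°S: lon 251.38107°, lat 4.97644°.
Field: lon ⌊251.38107/20⌋ = 12 → M; lat ⌊4.97644/10⌋ = 0 → A.
Square: lon ⌊11.38107/2⌋ = 5; lat ⌊4.97644/1⌋ = 4.
Subsquare: lon ⌊1.38107/0.0833333⌋ = 16 → q; lat ⌊0.97644/0.0416667⌋ = 23 → x.
Extended square: lon ⌊0.04773/0.00833333⌋ = 5; lat ⌊0.01810/0.00416667⌋ = 4.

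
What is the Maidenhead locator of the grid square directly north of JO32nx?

JO33na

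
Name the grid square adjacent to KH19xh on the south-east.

KH29ag

Longitude subsquare x = 23; +1 → 24, wraps to 0 = a, carry into square.
Longitude square 1; +1 → 2.
Latitude subsquare h = 7; −1 → 6 = g.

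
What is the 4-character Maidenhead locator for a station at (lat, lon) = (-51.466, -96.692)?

Shift to the Maidenhead origin (180°W, 90°S): lon 83.31, lat 38.53.
Field (20°×10°, letters A–R): 83.31/20 → 4 → E, 38.53/10 → 3 → D; chars ED.
Square (2°×1°, digits 0–9): 3.31/2 → 1, 8.53/1 → 8; chars 18.

ED18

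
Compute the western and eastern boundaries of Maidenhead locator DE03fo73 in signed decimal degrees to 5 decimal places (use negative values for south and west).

Field D=3, E=4: +3·20° lon, +4·10° lat → SW at lon -120°, lat -50°.
Square 0, 3: +0·2° lon, +3·1° lat → SW at lon -120°, lat -47°.
Subsquare f=5, o=14: +5·0.0833333° lon, +14·0.0416667° lat → SW at lon -119.583°, lat -46.4167°.
Extended square 7, 3: +7·0.00833333° lon, +3·0.00416667° lat → SW at lon -119.525°, lat -46.4042°.
Cell spans 0.00833333° lon × 0.00416667° lat.
west -119.52500, east -119.51667.

-119.52500, -119.51667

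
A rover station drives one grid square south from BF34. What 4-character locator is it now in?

BF33

Latitude square 4; −1 → 3.
The longitude characters are unchanged.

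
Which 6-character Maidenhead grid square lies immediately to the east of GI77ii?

GI77ji

Longitude subsquare i = 8; +1 → 9 = j.
The latitude characters are unchanged.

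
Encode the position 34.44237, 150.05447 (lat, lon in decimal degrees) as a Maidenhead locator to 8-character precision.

QM54ak66

Offset from 180°W / 90°S: lon 330.05447°, lat 124.44237°.
Field: 330.05447/20 → 16 → Q, 124.44237/10 → 12 → M; chars QM.
Square: 10.05447/2 → 5, 4.44237/1 → 4; chars 54.
Subsquare: 0.05447/0.0833333 → 0 → a, 0.44237/0.0416667 → 10 → k; chars ak.
Extended square: 0.05447/0.00833333 → 6, 0.02570/0.00416667 → 6; chars 66.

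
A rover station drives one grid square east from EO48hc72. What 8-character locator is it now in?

EO48hc82

Longitude extended square 7; +1 → 8.
The latitude characters are unchanged.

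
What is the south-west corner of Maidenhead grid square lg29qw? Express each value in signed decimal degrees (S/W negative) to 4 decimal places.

Field L=11, G=6: +11·20° lon, +6·10° lat → SW at lon 40°, lat -30°.
Square 2, 9: +2·2° lon, +9·1° lat → SW at lon 44°, lat -21°.
Subsquare q=16, w=22: +16·0.0833333° lon, +22·0.0416667° lat → SW at lon 45.3333°, lat -20.0833°.
latitude -20.0833, longitude 45.3333.

-20.0833, 45.3333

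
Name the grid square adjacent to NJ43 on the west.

Longitude square 4; −1 → 3.
The latitude characters are unchanged.

NJ33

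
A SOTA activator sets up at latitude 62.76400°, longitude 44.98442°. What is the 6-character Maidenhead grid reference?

Add 180° to longitude and 90° to latitude: 224.9844, 152.7640.
Field: 224.9844/20 → 11 → L, 152.7640/10 → 15 → P; chars LP.
Square: 4.9844/2 → 2, 2.7640/1 → 2; chars 22.
Subsquare: 0.9844/0.0833333 → 11 → l, 0.7640/0.0416667 → 18 → s; chars ls.

LP22ls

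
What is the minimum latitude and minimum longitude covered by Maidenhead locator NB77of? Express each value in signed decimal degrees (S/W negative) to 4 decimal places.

Field N=13, B=1: +13·20° lon, +1·10° lat → SW at lon 80°, lat -80°.
Square 7, 7: +7·2° lon, +7·1° lat → SW at lon 94°, lat -73°.
Subsquare o=14, f=5: +14·0.0833333° lon, +5·0.0416667° lat → SW at lon 95.1667°, lat -72.7917°.
latitude -72.7917, longitude 95.1667.

-72.7917, 95.1667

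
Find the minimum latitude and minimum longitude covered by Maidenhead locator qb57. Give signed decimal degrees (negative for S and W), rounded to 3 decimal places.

Field Q=16, B=1: +16·20° lon, +1·10° lat → SW at lon 140°, lat -80°.
Square 5, 7: +5·2° lon, +7·1° lat → SW at lon 150°, lat -73°.
latitude -73.000, longitude 150.000.

-73.000, 150.000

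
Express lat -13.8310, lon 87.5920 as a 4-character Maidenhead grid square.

NH36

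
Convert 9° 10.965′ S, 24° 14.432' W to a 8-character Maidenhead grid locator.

Add 180° to longitude and 90° to latitude: 155.75947, 80.81725.
Field: 155.75947/20 → 7 → H, 80.81725/10 → 8 → I; chars HI.
Square: 15.75947/2 → 7, 0.81725/1 → 0; chars 70.
Subsquare: 1.75947/0.0833333 → 21 → v, 0.81725/0.0416667 → 19 → t; chars vt.
Extended square: 0.00947/0.00833333 → 1, 0.02558/0.00416667 → 6; chars 16.

HI70vt16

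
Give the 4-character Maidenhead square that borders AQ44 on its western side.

AQ34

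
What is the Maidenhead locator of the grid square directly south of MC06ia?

Latitude subsquare a = 0; −1 → -1, wraps to 23 = x, carry into square.
Latitude square 6; −1 → 5.
The longitude characters are unchanged.

MC05ix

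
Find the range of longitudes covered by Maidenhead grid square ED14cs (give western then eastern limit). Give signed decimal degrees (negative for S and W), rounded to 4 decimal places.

-97.8333, -97.7500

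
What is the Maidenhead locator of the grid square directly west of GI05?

Longitude square 0; −1 → -1, wraps to 9, carry into field.
Longitude field G = 6; −1 → 5 = F.
The latitude characters are unchanged.

FI95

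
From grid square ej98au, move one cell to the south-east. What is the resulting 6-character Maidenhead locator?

Longitude subsquare a = 0; +1 → 1 = b.
Latitude subsquare u = 20; −1 → 19 = t.

EJ98bt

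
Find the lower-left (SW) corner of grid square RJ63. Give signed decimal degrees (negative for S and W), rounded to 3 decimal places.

Field R=17, J=9: +17·20° lon, +9·10° lat → SW at lon 160°, lat 0°.
Square 6, 3: +6·2° lon, +3·1° lat → SW at lon 172°, lat 3°.
latitude 3.000, longitude 172.000.

3.000, 172.000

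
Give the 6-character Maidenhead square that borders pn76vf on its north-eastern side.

Longitude subsquare v = 21; +1 → 22 = w.
Latitude subsquare f = 5; +1 → 6 = g.

PN76wg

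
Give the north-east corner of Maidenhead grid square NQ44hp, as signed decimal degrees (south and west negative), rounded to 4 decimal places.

Field N=13, Q=16: +13·20° lon, +16·10° lat → SW at lon 80°, lat 70°.
Square 4, 4: +4·2° lon, +4·1° lat → SW at lon 88°, lat 74°.
Subsquare h=7, p=15: +7·0.0833333° lon, +15·0.0416667° lat → SW at lon 88.5833°, lat 74.625°.
Cell spans 0.0833333° lon × 0.0416667° lat. NE corner is SW corner plus one full cell.
latitude 74.6667, longitude 88.6667.

74.6667, 88.6667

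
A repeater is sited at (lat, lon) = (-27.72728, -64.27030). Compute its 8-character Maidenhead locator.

FG72ug75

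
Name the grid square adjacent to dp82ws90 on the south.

DP82wr99

Latitude extended square 0; −1 → -1, wraps to 9, carry into subsquare.
Latitude subsquare s = 18; −1 → 17 = r.
The longitude characters are unchanged.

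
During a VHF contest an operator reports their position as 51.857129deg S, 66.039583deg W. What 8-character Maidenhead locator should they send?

FD68xd54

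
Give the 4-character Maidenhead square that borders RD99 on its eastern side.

AD09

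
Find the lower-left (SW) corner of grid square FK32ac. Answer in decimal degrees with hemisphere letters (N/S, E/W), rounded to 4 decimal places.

12.0833° N, 74.0000° W

Field F=5, K=10: +5·20° lon, +10·10° lat → SW at lon -80°, lat 10°.
Square 3, 2: +3·2° lon, +2·1° lat → SW at lon -74°, lat 12°.
Subsquare a=0, c=2: +0·0.0833333° lon, +2·0.0416667° lat → SW at lon -74°, lat 12.0833°.
latitude 12.0833° N, longitude 74.0000° W.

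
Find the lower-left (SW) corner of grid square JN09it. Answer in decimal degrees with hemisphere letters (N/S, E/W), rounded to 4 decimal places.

Field J=9, N=13: +9·20° lon, +13·10° lat → SW at lon 0°, lat 40°.
Square 0, 9: +0·2° lon, +9·1° lat → SW at lon 0°, lat 49°.
Subsquare i=8, t=19: +8·0.0833333° lon, +19·0.0416667° lat → SW at lon 0.666667°, lat 49.7917°.
latitude 49.7917° N, longitude 0.6667° E.

49.7917° N, 0.6667° E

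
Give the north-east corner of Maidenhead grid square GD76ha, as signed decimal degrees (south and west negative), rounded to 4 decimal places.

Field G=6, D=3: +6·20° lon, +3·10° lat → SW at lon -60°, lat -60°.
Square 7, 6: +7·2° lon, +6·1° lat → SW at lon -46°, lat -54°.
Subsquare h=7, a=0: +7·0.0833333° lon, +0·0.0416667° lat → SW at lon -45.4167°, lat -54°.
Cell spans 0.0833333° lon × 0.0416667° lat. NE corner is SW corner plus one full cell.
latitude -53.9583, longitude -45.3333.

-53.9583, -45.3333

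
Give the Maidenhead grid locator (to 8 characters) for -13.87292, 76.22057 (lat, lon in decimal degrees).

MH86cd60

Offset from 180°W / 90°S: lon 256.22057°, lat 76.12708°.
Field (20°×10°, letters A–R): lon ⌊256.22057/20⌋ = 12 → M; lat ⌊76.12708/10⌋ = 7 → H.
Square (2°×1°, digits 0–9): lon ⌊16.22057/2⌋ = 8; lat ⌊6.12708/1⌋ = 6.
Subsquare (5′×2.5′, letters a–x): lon ⌊0.22057/0.0833333⌋ = 2 → c; lat ⌊0.12708/0.0416667⌋ = 3 → d.
Extended square (30″×15″, digits 0–9): lon ⌊0.05390/0.00833333⌋ = 6; lat ⌊0.00208/0.00416667⌋ = 0.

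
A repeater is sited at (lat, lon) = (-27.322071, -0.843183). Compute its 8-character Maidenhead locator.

Shift to the Maidenhead origin (180°W, 90°S): lon 179.15682, lat 62.67793.
Field: 179.15682/20 → 8 → I, 62.67793/10 → 6 → G; chars IG.
Square: 19.15682/2 → 9, 2.67793/1 → 2; chars 92.
Subsquare: 1.15682/0.0833333 → 13 → n, 0.67793/0.0416667 → 16 → q; chars nq.
Extended square: 0.07348/0.00833333 → 8, 0.01126/0.00416667 → 2; chars 82.

IG92nq82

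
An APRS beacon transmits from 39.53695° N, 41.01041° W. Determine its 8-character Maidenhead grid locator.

GM99lm88

Add 180° to longitude and 90° to latitude: 138.98959, 129.53695.
Field: 138.98959/20 → 6 → G, 129.53695/10 → 12 → M; chars GM.
Square: 18.98959/2 → 9, 9.53695/1 → 9; chars 99.
Subsquare: 0.98959/0.0833333 → 11 → l, 0.53695/0.0416667 → 12 → m; chars lm.
Extended square: 0.07292/0.00833333 → 8, 0.03695/0.00416667 → 8; chars 88.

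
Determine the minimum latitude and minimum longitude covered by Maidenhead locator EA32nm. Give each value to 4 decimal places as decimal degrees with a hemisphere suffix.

Field E=4, A=0: +4·20° lon, +0·10° lat → SW at lon -100°, lat -90°.
Square 3, 2: +3·2° lon, +2·1° lat → SW at lon -94°, lat -88°.
Subsquare n=13, m=12: +13·0.0833333° lon, +12·0.0416667° lat → SW at lon -92.9167°, lat -87.5°.
latitude 87.5000° S, longitude 92.9167° W.

87.5000° S, 92.9167° W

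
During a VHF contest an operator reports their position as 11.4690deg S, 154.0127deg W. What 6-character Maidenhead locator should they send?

Add 180° to longitude and 90° to latitude: 25.9873, 78.5310.
Field (20°×10°, letters A–R): 25.9873/20 → 1 → B, 78.5310/10 → 7 → H; chars BH.
Square (2°×1°, digits 0–9): 5.9873/2 → 2, 8.5310/1 → 8; chars 28.
Subsquare (5′×2.5′, letters a–x): 1.9873/0.0833333 → 23 → x, 0.5310/0.0416667 → 12 → m; chars xm.

BH28xm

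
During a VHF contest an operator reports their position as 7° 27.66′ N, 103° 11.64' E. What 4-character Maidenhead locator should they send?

OJ17

Offset from 180°W / 90°S: lon 283.19°, lat 97.46°.
Field: 283.19/20 → 14 → O, 97.46/10 → 9 → J; chars OJ.
Square: 3.19/2 → 1, 7.46/1 → 7; chars 17.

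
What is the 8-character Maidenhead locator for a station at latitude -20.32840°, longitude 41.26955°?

LG09pq21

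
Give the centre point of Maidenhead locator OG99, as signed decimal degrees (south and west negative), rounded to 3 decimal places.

-20.500, 119.000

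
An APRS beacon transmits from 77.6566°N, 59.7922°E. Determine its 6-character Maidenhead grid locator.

LQ97vp

Offset from 180°W / 90°S: lon 239.7922°, lat 167.6566°.
Field: 239.7922/20 → 11 → L, 167.6566/10 → 16 → Q; chars LQ.
Square: 19.7922/2 → 9, 7.6566/1 → 7; chars 97.
Subsquare: 1.7922/0.0833333 → 21 → v, 0.6566/0.0416667 → 15 → p; chars vp.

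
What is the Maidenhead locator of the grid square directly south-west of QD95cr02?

Longitude extended square 0; −1 → -1, wraps to 9, carry into subsquare.
Longitude subsquare c = 2; −1 → 1 = b.
Latitude extended square 2; −1 → 1.

QD95br91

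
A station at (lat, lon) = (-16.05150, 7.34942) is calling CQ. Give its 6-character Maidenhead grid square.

JH33qw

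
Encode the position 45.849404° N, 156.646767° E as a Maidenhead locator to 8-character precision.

QN85hu73

Add 180° to longitude and 90° to latitude: 336.64677, 135.84940.
Field: lon ⌊336.64677/20⌋ = 16 → Q; lat ⌊135.84940/10⌋ = 13 → N.
Square: lon ⌊16.64677/2⌋ = 8; lat ⌊5.84940/1⌋ = 5.
Subsquare: lon ⌊0.64677/0.0833333⌋ = 7 → h; lat ⌊0.84940/0.0416667⌋ = 20 → u.
Extended square: lon ⌊0.06343/0.00833333⌋ = 7; lat ⌊0.01607/0.00416667⌋ = 3.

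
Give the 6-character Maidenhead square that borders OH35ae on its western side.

OH25xe

Longitude subsquare a = 0; −1 → -1, wraps to 23 = x, carry into square.
Longitude square 3; −1 → 2.
The latitude characters are unchanged.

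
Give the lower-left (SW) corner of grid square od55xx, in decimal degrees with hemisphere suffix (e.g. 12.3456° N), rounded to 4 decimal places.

54.0417° S, 111.9167° E

Field O=14, D=3: +14·20° lon, +3·10° lat → SW at lon 100°, lat -60°.
Square 5, 5: +5·2° lon, +5·1° lat → SW at lon 110°, lat -55°.
Subsquare x=23, x=23: +23·0.0833333° lon, +23·0.0416667° lat → SW at lon 111.917°, lat -54.0417°.
latitude 54.0417° S, longitude 111.9167° E.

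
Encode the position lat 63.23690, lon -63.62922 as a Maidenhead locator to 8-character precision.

FP83ef46

Add 180° to longitude and 90° to latitude: 116.37078, 153.23690.
Field: 116.37078/20 → 5 → F, 153.23690/10 → 15 → P; chars FP.
Square: 16.37078/2 → 8, 3.23690/1 → 3; chars 83.
Subsquare: 0.37078/0.0833333 → 4 → e, 0.23690/0.0416667 → 5 → f; chars ef.
Extended square: 0.03745/0.00833333 → 4, 0.02857/0.00416667 → 6; chars 46.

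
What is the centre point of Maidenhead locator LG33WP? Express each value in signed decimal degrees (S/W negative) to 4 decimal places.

Field L=11, G=6: +11·20° lon, +6·10° lat → SW at lon 40°, lat -30°.
Square 3, 3: +3·2° lon, +3·1° lat → SW at lon 46°, lat -27°.
Subsquare w=22, p=15: +22·0.0833333° lon, +15·0.0416667° lat → SW at lon 47.8333°, lat -26.375°.
Cell spans 0.0833333° lon × 0.0416667° lat. Centre is SW corner plus half of each.
latitude -26.3542, longitude 47.8750.

-26.3542, 47.8750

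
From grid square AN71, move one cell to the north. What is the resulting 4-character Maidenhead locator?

Latitude square 1; +1 → 2.
The longitude characters are unchanged.

AN72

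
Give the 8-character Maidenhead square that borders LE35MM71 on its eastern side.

Longitude extended square 7; +1 → 8.
The latitude characters are unchanged.

LE35mm81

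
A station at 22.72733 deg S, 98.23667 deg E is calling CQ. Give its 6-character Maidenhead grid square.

Add 180° to longitude and 90° to latitude: 278.2367, 67.2727.
Field (20°×10°, letters A–R): lon ⌊278.2367/20⌋ = 13 → N; lat ⌊67.2727/10⌋ = 6 → G.
Square (2°×1°, digits 0–9): lon ⌊18.2367/2⌋ = 9; lat ⌊7.2727/1⌋ = 7.
Subsquare (5′×2.5′, letters a–x): lon ⌊0.2367/0.0833333⌋ = 2 → c; lat ⌊0.2727/0.0416667⌋ = 6 → g.

NG97cg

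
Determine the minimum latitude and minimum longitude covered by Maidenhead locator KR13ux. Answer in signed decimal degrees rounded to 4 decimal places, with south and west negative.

83.9583, 23.6667

Field K=10, R=17: +10·20° lon, +17·10° lat → SW at lon 20°, lat 80°.
Square 1, 3: +1·2° lon, +3·1° lat → SW at lon 22°, lat 83°.
Subsquare u=20, x=23: +20·0.0833333° lon, +23·0.0416667° lat → SW at lon 23.6667°, lat 83.9583°.
latitude 83.9583, longitude 23.6667.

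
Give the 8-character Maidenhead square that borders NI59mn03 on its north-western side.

NI59ln94

Longitude extended square 0; −1 → -1, wraps to 9, carry into subsquare.
Longitude subsquare m = 12; −1 → 11 = l.
Latitude extended square 3; +1 → 4.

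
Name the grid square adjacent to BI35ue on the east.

BI35ve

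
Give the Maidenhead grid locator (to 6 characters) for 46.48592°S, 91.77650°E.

Add 180° to longitude and 90° to latitude: 271.7765, 43.5141.
Field: 271.7765/20 → 13 → N, 43.5141/10 → 4 → E; chars NE.
Square: 11.7765/2 → 5, 3.5141/1 → 3; chars 53.
Subsquare: 1.7765/0.0833333 → 21 → v, 0.5141/0.0416667 → 12 → m; chars vm.

NE53vm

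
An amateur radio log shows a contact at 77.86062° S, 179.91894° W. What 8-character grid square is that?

Add 180° to longitude and 90° to latitude: 0.08106, 12.13938.
Field: 0.08106/20 → 0 → A, 12.13938/10 → 1 → B; chars AB.
Square: 0.08106/2 → 0, 2.13938/1 → 2; chars 02.
Subsquare: 0.08106/0.0833333 → 0 → a, 0.13938/0.0416667 → 3 → d; chars ad.
Extended square: 0.08106/0.00833333 → 9, 0.01438/0.00416667 → 3; chars 93.

AB02ad93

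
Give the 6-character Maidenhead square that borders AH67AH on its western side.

AH57xh

Longitude subsquare a = 0; −1 → -1, wraps to 23 = x, carry into square.
Longitude square 6; −1 → 5.
The latitude characters are unchanged.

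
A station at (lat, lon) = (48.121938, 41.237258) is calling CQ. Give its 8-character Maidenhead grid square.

LN08oc89

Offset from 180°W / 90°S: lon 221.23726°, lat 138.12194°.
Field (20°×10°, letters A–R): 221.23726/20 → 11 → L, 138.12194/10 → 13 → N; chars LN.
Square (2°×1°, digits 0–9): 1.23726/2 → 0, 8.12194/1 → 8; chars 08.
Subsquare (5′×2.5′, letters a–x): 1.23726/0.0833333 → 14 → o, 0.12194/0.0416667 → 2 → c; chars oc.
Extended square (30″×15″, digits 0–9): 0.07059/0.00833333 → 8, 0.03860/0.00416667 → 9; chars 89.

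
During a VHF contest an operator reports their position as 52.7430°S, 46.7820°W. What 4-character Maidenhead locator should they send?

GD67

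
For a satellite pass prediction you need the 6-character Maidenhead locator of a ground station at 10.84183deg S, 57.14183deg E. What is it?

Add 180° to longitude and 90° to latitude: 237.1418, 79.1582.
Field: lon ⌊237.1418/20⌋ = 11 → L; lat ⌊79.1582/10⌋ = 7 → H.
Square: lon ⌊17.1418/2⌋ = 8; lat ⌊9.1582/1⌋ = 9.
Subsquare: lon ⌊1.1418/0.0833333⌋ = 13 → n; lat ⌊0.1582/0.0416667⌋ = 3 → d.

LH89nd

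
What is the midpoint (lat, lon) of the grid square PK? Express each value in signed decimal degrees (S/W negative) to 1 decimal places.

Field P=15, K=10: +15·20° lon, +10·10° lat → SW at lon 120°, lat 10°.
Cell spans 20° lon × 10° lat. Centre is SW corner plus half of each.
latitude 15.0, longitude 130.0.

15.0, 130.0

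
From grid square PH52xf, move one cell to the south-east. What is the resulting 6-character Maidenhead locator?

PH62ae

Longitude subsquare x = 23; +1 → 24, wraps to 0 = a, carry into square.
Longitude square 5; +1 → 6.
Latitude subsquare f = 5; −1 → 4 = e.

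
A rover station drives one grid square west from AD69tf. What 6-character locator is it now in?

Longitude subsquare t = 19; −1 → 18 = s.
The latitude characters are unchanged.

AD69sf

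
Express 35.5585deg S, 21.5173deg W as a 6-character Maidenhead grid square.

Shift to the Maidenhead origin (180°W, 90°S): lon 158.4827, lat 54.4415.
Field (20°×10°, letters A–R): lon ⌊158.4827/20⌋ = 7 → H; lat ⌊54.4415/10⌋ = 5 → F.
Square (2°×1°, digits 0–9): lon ⌊18.4827/2⌋ = 9; lat ⌊4.4415/1⌋ = 4.
Subsquare (5′×2.5′, letters a–x): lon ⌊0.4827/0.0833333⌋ = 5 → f; lat ⌊0.4415/0.0416667⌋ = 10 → k.

HF94fk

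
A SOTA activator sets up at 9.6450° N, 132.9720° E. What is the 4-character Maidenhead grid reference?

PJ69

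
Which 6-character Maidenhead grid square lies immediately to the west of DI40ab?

Longitude subsquare a = 0; −1 → -1, wraps to 23 = x, carry into square.
Longitude square 4; −1 → 3.
The latitude characters are unchanged.

DI30xb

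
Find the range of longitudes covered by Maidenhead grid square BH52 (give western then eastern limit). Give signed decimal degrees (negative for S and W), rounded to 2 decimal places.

-150.00, -148.00

Field B=1, H=7: +1·20° lon, +7·10° lat → SW at lon -160°, lat -20°.
Square 5, 2: +5·2° lon, +2·1° lat → SW at lon -150°, lat -18°.
Cell spans 2° lon × 1° lat.
west -150.00, east -148.00.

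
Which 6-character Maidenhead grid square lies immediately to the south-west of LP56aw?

LP46xv

Longitude subsquare a = 0; −1 → -1, wraps to 23 = x, carry into square.
Longitude square 5; −1 → 4.
Latitude subsquare w = 22; −1 → 21 = v.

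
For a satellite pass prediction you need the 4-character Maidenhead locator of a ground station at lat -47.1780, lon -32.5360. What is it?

Offset from 180°W / 90°S: lon 147.46°, lat 42.82°.
Field: lon ⌊147.46/20⌋ = 7 → H; lat ⌊42.82/10⌋ = 4 → E.
Square: lon ⌊7.46/2⌋ = 3; lat ⌊2.82/1⌋ = 2.

HE32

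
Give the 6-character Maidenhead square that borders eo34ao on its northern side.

Latitude subsquare o = 14; +1 → 15 = p.
The longitude characters are unchanged.

EO34ap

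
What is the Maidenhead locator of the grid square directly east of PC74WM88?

PC74wm98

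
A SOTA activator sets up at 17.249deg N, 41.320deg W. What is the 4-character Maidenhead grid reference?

Offset from 180°W / 90°S: lon 138.68°, lat 107.25°.
Field: 138.68/20 → 6 → G, 107.25/10 → 10 → K; chars GK.
Square: 18.68/2 → 9, 7.25/1 → 7; chars 97.

GK97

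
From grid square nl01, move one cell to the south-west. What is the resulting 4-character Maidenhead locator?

ML90

Longitude square 0; −1 → -1, wraps to 9, carry into field.
Longitude field N = 13; −1 → 12 = M.
Latitude square 1; −1 → 0.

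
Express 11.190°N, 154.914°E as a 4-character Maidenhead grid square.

QK71

Add 180° to longitude and 90° to latitude: 334.91, 101.19.
Field: 334.91/20 → 16 → Q, 101.19/10 → 10 → K; chars QK.
Square: 14.91/2 → 7, 1.19/1 → 1; chars 71.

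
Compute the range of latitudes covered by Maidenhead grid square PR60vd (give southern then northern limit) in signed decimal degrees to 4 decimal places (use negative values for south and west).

Field P=15, R=17: +15·20° lon, +17·10° lat → SW at lon 120°, lat 80°.
Square 6, 0: +6·2° lon, +0·1° lat → SW at lon 132°, lat 80°.
Subsquare v=21, d=3: +21·0.0833333° lon, +3·0.0416667° lat → SW at lon 133.75°, lat 80.125°.
Cell spans 0.0833333° lon × 0.0416667° lat.
south 80.1250, north 80.1667.

80.1250, 80.1667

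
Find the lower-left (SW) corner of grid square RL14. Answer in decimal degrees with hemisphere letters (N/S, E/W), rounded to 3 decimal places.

24.000° N, 162.000° E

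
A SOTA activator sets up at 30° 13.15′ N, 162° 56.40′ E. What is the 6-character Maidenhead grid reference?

RM10lf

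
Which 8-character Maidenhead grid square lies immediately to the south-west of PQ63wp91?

Longitude extended square 9; −1 → 8.
Latitude extended square 1; −1 → 0.

PQ63wp80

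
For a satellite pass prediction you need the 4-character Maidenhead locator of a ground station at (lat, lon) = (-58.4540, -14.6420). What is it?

ID21

Add 180° to longitude and 90° to latitude: 165.36, 31.55.
Field (20°×10°, letters A–R): 165.36/20 → 8 → I, 31.55/10 → 3 → D; chars ID.
Square (2°×1°, digits 0–9): 5.36/2 → 2, 1.55/1 → 1; chars 21.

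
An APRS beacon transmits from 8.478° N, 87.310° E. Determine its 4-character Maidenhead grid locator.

NJ38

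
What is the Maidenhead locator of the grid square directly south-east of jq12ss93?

Longitude extended square 9; +1 → 10, wraps to 0, carry into subsquare.
Longitude subsquare s = 18; +1 → 19 = t.
Latitude extended square 3; −1 → 2.

JQ12ts02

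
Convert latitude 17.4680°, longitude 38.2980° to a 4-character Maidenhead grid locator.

KK97

Shift to the Maidenhead origin (180°W, 90°S): lon 218.30, lat 107.47.
Field: 218.30/20 → 10 → K, 107.47/10 → 10 → K; chars KK.
Square: 18.30/2 → 9, 7.47/1 → 7; chars 97.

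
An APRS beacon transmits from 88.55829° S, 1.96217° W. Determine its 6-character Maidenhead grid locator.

IA91ak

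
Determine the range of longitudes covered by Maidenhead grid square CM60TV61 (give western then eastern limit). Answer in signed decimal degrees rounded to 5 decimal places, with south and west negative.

Field C=2, M=12: +2·20° lon, +12·10° lat → SW at lon -140°, lat 30°.
Square 6, 0: +6·2° lon, +0·1° lat → SW at lon -128°, lat 30°.
Subsquare t=19, v=21: +19·0.0833333° lon, +21·0.0416667° lat → SW at lon -126.417°, lat 30.875°.
Extended square 6, 1: +6·0.00833333° lon, +1·0.00416667° lat → SW at lon -126.367°, lat 30.8792°.
Cell spans 0.00833333° lon × 0.00416667° lat.
west -126.36667, east -126.35833.

-126.36667, -126.35833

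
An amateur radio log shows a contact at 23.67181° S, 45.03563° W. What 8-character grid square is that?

GG76lh58

Offset from 180°W / 90°S: lon 134.96437°, lat 66.32819°.
Field (20°×10°, letters A–R): 134.96437/20 → 6 → G, 66.32819/10 → 6 → G; chars GG.
Square (2°×1°, digits 0–9): 14.96437/2 → 7, 6.32819/1 → 6; chars 76.
Subsquare (5′×2.5′, letters a–x): 0.96437/0.0833333 → 11 → l, 0.32819/0.0416667 → 7 → h; chars lh.
Extended square (30″×15″, digits 0–9): 0.04770/0.00833333 → 5, 0.03652/0.00416667 → 8; chars 58.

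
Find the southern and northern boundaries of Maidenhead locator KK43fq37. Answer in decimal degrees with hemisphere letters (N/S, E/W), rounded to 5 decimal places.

Field K=10, K=10: +10·20° lon, +10·10° lat → SW at lon 20°, lat 10°.
Square 4, 3: +4·2° lon, +3·1° lat → SW at lon 28°, lat 13°.
Subsquare f=5, q=16: +5·0.0833333° lon, +16·0.0416667° lat → SW at lon 28.4167°, lat 13.6667°.
Extended square 3, 7: +3·0.00833333° lon, +7·0.00416667° lat → SW at lon 28.4417°, lat 13.6958°.
Cell spans 0.00833333° lon × 0.00416667° lat.
south 13.69583° N, north 13.70000° N.

13.69583° N, 13.70000° N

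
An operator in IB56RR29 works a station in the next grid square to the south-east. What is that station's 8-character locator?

Longitude extended square 2; +1 → 3.
Latitude extended square 9; −1 → 8.

IB56rr38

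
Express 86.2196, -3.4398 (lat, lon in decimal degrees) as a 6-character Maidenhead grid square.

Offset from 180°W / 90°S: lon 176.5602°, lat 176.2196°.
Field (20°×10°, letters A–R): lon ⌊176.5602/20⌋ = 8 → I; lat ⌊176.2196/10⌋ = 17 → R.
Square (2°×1°, digits 0–9): lon ⌊16.5602/2⌋ = 8; lat ⌊6.2196/1⌋ = 6.
Subsquare (5′×2.5′, letters a–x): lon ⌊0.5602/0.0833333⌋ = 6 → g; lat ⌊0.2196/0.0416667⌋ = 5 → f.

IR86gf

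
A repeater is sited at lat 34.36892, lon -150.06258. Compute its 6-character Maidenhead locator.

Offset from 180°W / 90°S: lon 29.9374°, lat 124.3689°.
Field: lon ⌊29.9374/20⌋ = 1 → B; lat ⌊124.3689/10⌋ = 12 → M.
Square: lon ⌊9.9374/2⌋ = 4; lat ⌊4.3689/1⌋ = 4.
Subsquare: lon ⌊1.9374/0.0833333⌋ = 23 → x; lat ⌊0.3689/0.0416667⌋ = 8 → i.

BM44xi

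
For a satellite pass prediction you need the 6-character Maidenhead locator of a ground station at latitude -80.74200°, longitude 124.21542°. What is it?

Offset from 180°W / 90°S: lon 304.2154°, lat 9.2580°.
Field: lon ⌊304.2154/20⌋ = 15 → P; lat ⌊9.2580/10⌋ = 0 → A.
Square: lon ⌊4.2154/2⌋ = 2; lat ⌊9.2580/1⌋ = 9.
Subsquare: lon ⌊0.2154/0.0833333⌋ = 2 → c; lat ⌊0.2580/0.0416667⌋ = 6 → g.

PA29cg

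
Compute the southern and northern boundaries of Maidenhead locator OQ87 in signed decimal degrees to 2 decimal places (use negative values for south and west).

Field O=14, Q=16: +14·20° lon, +16·10° lat → SW at lon 100°, lat 70°.
Square 8, 7: +8·2° lon, +7·1° lat → SW at lon 116°, lat 77°.
Cell spans 2° lon × 1° lat.
south 77.00, north 78.00.

77.00, 78.00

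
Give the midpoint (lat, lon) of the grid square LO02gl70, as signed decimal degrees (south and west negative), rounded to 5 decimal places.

Field L=11, O=14: +11·20° lon, +14·10° lat → SW at lon 40°, lat 50°.
Square 0, 2: +0·2° lon, +2·1° lat → SW at lon 40°, lat 52°.
Subsquare g=6, l=11: +6·0.0833333° lon, +11·0.0416667° lat → SW at lon 40.5°, lat 52.4583°.
Extended square 7, 0: +7·0.00833333° lon, +0·0.00416667° lat → SW at lon 40.5583°, lat 52.4583°.
Cell spans 0.00833333° lon × 0.00416667° lat. Centre is SW corner plus half of each.
latitude 52.46042, longitude 40.56250.

52.46042, 40.56250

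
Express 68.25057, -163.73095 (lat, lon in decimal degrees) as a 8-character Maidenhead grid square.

AP88dg20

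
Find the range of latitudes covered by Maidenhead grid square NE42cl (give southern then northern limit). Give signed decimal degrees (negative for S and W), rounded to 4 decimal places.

Field N=13, E=4: +13·20° lon, +4·10° lat → SW at lon 80°, lat -50°.
Square 4, 2: +4·2° lon, +2·1° lat → SW at lon 88°, lat -48°.
Subsquare c=2, l=11: +2·0.0833333° lon, +11·0.0416667° lat → SW at lon 88.1667°, lat -47.5417°.
Cell spans 0.0833333° lon × 0.0416667° lat.
south -47.5417, north -47.5000.

-47.5417, -47.5000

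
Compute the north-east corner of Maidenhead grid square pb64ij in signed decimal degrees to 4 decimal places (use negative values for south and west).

-75.5833, 132.7500

Field P=15, B=1: +15·20° lon, +1·10° lat → SW at lon 120°, lat -80°.
Square 6, 4: +6·2° lon, +4·1° lat → SW at lon 132°, lat -76°.
Subsquare i=8, j=9: +8·0.0833333° lon, +9·0.0416667° lat → SW at lon 132.667°, lat -75.625°.
Cell spans 0.0833333° lon × 0.0416667° lat. NE corner is SW corner plus one full cell.
latitude -75.5833, longitude 132.7500.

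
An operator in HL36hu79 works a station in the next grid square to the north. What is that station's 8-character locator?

HL36hv70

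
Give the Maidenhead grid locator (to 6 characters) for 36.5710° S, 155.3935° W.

Offset from 180°W / 90°S: lon 24.6065°, lat 53.4290°.
Field: 24.6065/20 → 1 → B, 53.4290/10 → 5 → F; chars BF.
Square: 4.6065/2 → 2, 3.4290/1 → 3; chars 23.
Subsquare: 0.6065/0.0833333 → 7 → h, 0.4290/0.0416667 → 10 → k; chars hk.

BF23hk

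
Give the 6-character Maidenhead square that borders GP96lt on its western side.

Longitude subsquare l = 11; −1 → 10 = k.
The latitude characters are unchanged.

GP96kt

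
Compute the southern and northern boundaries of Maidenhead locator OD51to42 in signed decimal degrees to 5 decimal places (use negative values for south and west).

-58.40833, -58.40417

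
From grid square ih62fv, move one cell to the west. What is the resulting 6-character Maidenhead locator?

IH62ev

Longitude subsquare f = 5; −1 → 4 = e.
The latitude characters are unchanged.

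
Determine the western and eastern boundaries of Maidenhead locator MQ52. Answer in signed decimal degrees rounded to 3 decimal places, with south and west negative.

Field M=12, Q=16: +12·20° lon, +16·10° lat → SW at lon 60°, lat 70°.
Square 5, 2: +5·2° lon, +2·1° lat → SW at lon 70°, lat 72°.
Cell spans 2° lon × 1° lat.
west 70.000, east 72.000.

70.000, 72.000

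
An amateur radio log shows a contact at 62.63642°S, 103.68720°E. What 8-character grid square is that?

Shift to the Maidenhead origin (180°W, 90°S): lon 283.68720, lat 27.36358.
Field (20°×10°, letters A–R): lon ⌊283.68720/20⌋ = 14 → O; lat ⌊27.36358/10⌋ = 2 → C.
Square (2°×1°, digits 0–9): lon ⌊3.68720/2⌋ = 1; lat ⌊7.36358/1⌋ = 7.
Subsquare (5′×2.5′, letters a–x): lon ⌊1.68720/0.0833333⌋ = 20 → u; lat ⌊0.36358/0.0416667⌋ = 8 → i.
Extended square (30″×15″, digits 0–9): lon ⌊0.02053/0.00833333⌋ = 2; lat ⌊0.03025/0.00416667⌋ = 7.

OC17ui27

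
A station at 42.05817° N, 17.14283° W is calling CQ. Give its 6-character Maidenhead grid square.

IN12kb

Shift to the Maidenhead origin (180°W, 90°S): lon 162.8572, lat 132.0582.
Field (20°×10°, letters A–R): lon ⌊162.8572/20⌋ = 8 → I; lat ⌊132.0582/10⌋ = 13 → N.
Square (2°×1°, digits 0–9): lon ⌊2.8572/2⌋ = 1; lat ⌊2.0582/1⌋ = 2.
Subsquare (5′×2.5′, letters a–x): lon ⌊0.8572/0.0833333⌋ = 10 → k; lat ⌊0.0582/0.0416667⌋ = 1 → b.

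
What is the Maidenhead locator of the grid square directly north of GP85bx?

GP86ba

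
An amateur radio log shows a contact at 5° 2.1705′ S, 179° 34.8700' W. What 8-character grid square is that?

Offset from 180°W / 90°S: lon 0.41883°, lat 84.96382°.
Field: 0.41883/20 → 0 → A, 84.96382/10 → 8 → I; chars AI.
Square: 0.41883/2 → 0, 4.96382/1 → 4; chars 04.
Subsquare: 0.41883/0.0833333 → 5 → f, 0.96382/0.0416667 → 23 → x; chars fx.
Extended square: 0.00217/0.00833333 → 0, 0.00549/0.00416667 → 1; chars 01.

AI04fx01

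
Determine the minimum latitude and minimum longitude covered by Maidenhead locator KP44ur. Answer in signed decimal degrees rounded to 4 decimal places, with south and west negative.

Field K=10, P=15: +10·20° lon, +15·10° lat → SW at lon 20°, lat 60°.
Square 4, 4: +4·2° lon, +4·1° lat → SW at lon 28°, lat 64°.
Subsquare u=20, r=17: +20·0.0833333° lon, +17·0.0416667° lat → SW at lon 29.6667°, lat 64.7083°.
latitude 64.7083, longitude 29.6667.

64.7083, 29.6667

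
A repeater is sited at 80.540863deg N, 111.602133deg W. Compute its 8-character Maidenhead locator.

DR40em79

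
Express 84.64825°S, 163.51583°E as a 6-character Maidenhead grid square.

RA15si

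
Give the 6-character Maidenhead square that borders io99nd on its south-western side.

IO99mc

Longitude subsquare n = 13; −1 → 12 = m.
Latitude subsquare d = 3; −1 → 2 = c.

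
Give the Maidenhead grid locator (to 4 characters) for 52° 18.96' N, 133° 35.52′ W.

Add 180° to longitude and 90° to latitude: 46.41, 142.32.
Field: 46.41/20 → 2 → C, 142.32/10 → 14 → O; chars CO.
Square: 6.41/2 → 3, 2.32/1 → 2; chars 32.

CO32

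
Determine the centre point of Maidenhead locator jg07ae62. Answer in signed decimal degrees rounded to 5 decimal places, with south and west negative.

-22.82292, 0.05417

Field J=9, G=6: +9·20° lon, +6·10° lat → SW at lon 0°, lat -30°.
Square 0, 7: +0·2° lon, +7·1° lat → SW at lon 0°, lat -23°.
Subsquare a=0, e=4: +0·0.0833333° lon, +4·0.0416667° lat → SW at lon 0°, lat -22.8333°.
Extended square 6, 2: +6·0.00833333° lon, +2·0.00416667° lat → SW at lon 0.05°, lat -22.825°.
Cell spans 0.00833333° lon × 0.00416667° lat. Centre is SW corner plus half of each.
latitude -22.82292, longitude 0.05417.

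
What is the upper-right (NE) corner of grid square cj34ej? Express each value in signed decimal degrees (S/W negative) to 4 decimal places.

4.4167, -133.5833

Field C=2, J=9: +2·20° lon, +9·10° lat → SW at lon -140°, lat 0°.
Square 3, 4: +3·2° lon, +4·1° lat → SW at lon -134°, lat 4°.
Subsquare e=4, j=9: +4·0.0833333° lon, +9·0.0416667° lat → SW at lon -133.667°, lat 4.375°.
Cell spans 0.0833333° lon × 0.0416667° lat. NE corner is SW corner plus one full cell.
latitude 4.4167, longitude -133.5833.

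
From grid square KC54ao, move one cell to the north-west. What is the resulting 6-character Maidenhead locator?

Longitude subsquare a = 0; −1 → -1, wraps to 23 = x, carry into square.
Longitude square 5; −1 → 4.
Latitude subsquare o = 14; +1 → 15 = p.

KC44xp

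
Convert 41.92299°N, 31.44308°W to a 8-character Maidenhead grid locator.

HN41gw61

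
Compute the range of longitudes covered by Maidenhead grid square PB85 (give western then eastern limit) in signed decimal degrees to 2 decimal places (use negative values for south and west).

Field P=15, B=1: +15·20° lon, +1·10° lat → SW at lon 120°, lat -80°.
Square 8, 5: +8·2° lon, +5·1° lat → SW at lon 136°, lat -75°.
Cell spans 2° lon × 1° lat.
west 136.00, east 138.00.

136.00, 138.00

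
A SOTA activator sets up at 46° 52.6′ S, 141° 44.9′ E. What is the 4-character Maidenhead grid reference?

QE03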